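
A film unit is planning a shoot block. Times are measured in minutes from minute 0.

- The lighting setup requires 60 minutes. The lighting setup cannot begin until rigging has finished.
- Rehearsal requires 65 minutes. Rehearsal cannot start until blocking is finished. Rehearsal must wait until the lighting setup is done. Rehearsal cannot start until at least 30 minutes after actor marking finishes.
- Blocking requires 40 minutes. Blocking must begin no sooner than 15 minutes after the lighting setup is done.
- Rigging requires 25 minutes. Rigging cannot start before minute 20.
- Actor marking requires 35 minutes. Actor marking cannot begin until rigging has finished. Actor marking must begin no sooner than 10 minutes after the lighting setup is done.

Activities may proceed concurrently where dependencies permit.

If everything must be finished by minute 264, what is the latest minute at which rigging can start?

39

Rehearsal has no dependents, so it just needs to finish by minute 264. Starting by 264 − 65 = minute 199 achieves that.
Blocking feeds into rehearsal (must start by minute 199); so blocking must finish by minute 199 and therefore start by minute 159.
Actor marking feeds into rehearsal (must start by minute 199, minus 30-minute gap → minute 169); so actor marking must finish by minute 169 and therefore start by minute 134.
The lighting setup must finish in time for blocking (must start by minute 159, minus 15-minute gap → minute 144); actor marking (must start by minute 134, minus 10-minute gap → minute 124); rehearsal (must start by minute 199). The tightest is minute 124, so the lighting setup must start by 124 − 60 = minute 64.
Rigging has several dependents: the lighting setup (must start by minute 64); actor marking (must start by minute 134). The earliest of those limits is minute 64, so rigging must start by 64 − 25 = minute 39.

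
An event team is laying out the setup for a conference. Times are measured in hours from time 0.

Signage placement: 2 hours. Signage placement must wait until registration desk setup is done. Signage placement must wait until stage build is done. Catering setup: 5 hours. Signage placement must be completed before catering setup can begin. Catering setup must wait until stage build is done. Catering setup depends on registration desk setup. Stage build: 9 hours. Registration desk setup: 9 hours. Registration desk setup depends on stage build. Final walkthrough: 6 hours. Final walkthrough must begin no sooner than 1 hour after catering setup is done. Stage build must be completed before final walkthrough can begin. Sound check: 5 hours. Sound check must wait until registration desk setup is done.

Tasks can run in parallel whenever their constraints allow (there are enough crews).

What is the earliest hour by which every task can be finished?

Stage build has no prerequisites, so it starts at hour 0 and finishes at hour 9.
Registration desk setup cannot begin until stage build (finishes hour 9). It runs from hour 9 to 9 + 9 = hour 18.
Sound check waits on registration desk setup (finishes hour 18), so it starts at hour 18 and finishes at 18 + 5 = hour 23.
For signage placement: registration desk setup (finishes hour 18); stage build (finishes hour 9). Taking the maximum gives a start of hour 18, and it finishes at 18 + 2 = hour 20.
Catering setup cannot start until signage placement (finishes hour 20); stage build (finishes hour 9); registration desk setup (finishes hour 18). The controlling bound is hour 20, so catering setup finishes at 20 + 5 = hour 25.
Final walkthrough cannot start until catering setup (finishes hour 25, plus 1-hour gap → hour 26); stage build (finishes hour 9). The controlling bound is hour 26, so final walkthrough finishes at 26 + 6 = hour 32.
All tasks are finished once the last one completes. Finish times: Stage build at 9, Registration desk setup at 18, Signage placement at 20, Catering setup at 25, Sound check at 23, Final walkthrough at 32. The latest is hour 32.

32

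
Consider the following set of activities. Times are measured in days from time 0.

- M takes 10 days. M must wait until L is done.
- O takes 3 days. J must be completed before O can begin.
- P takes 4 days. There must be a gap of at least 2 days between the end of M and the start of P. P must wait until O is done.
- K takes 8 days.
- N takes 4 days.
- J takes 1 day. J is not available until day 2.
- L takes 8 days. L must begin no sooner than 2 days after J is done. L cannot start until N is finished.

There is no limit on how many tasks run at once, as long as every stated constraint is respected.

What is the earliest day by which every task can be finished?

Nothing blocks N, so it runs from day 0 to day 4.
K can start immediately at day 0; it finishes at day 8.
After its own release at day 2, J can start at day 2 and finishes at day 3.
O waits on J (finishes day 3), so it starts at day 3 and finishes at 3 + 3 = day 6.
For L: J (finishes day 3, plus 2-day gap → day 5); N (finishes day 4). Taking the maximum gives a start of day 5, and it finishes at 5 + 8 = day 13.
M waits on L (finishes day 13), so it starts at day 13 and finishes at 13 + 10 = day 23.
For P: M (finishes day 23, plus 2-day gap → day 25); O (finishes day 6). Taking the maximum gives a start of day 25, and it finishes at 25 + 4 = day 29.
All tasks are finished once the last one completes. Finish times: J at 3, K at 8, L at 13, M at 23, N at 4, O at 6, P at 29. The latest is day 29.

29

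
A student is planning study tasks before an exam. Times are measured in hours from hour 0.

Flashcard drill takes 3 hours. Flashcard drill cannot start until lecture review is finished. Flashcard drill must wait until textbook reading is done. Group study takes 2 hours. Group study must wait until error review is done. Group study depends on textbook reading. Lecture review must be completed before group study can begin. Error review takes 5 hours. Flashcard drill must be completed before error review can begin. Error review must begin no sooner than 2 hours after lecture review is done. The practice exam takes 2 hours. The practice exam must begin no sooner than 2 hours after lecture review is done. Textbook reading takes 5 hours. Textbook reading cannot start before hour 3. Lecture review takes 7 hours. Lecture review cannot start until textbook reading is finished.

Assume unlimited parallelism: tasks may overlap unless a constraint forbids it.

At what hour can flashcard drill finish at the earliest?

18

After its own release at hour 3, textbook reading can start at hour 3 and finishes at hour 8.
After textbook reading (finishes hour 8), lecture review can start at hour 8 and finishes at hour 15.
For flashcard drill: lecture review (finishes hour 15); textbook reading (finishes hour 8). Taking the maximum gives a start of hour 15, and it finishes at 15 + 3 = hour 18.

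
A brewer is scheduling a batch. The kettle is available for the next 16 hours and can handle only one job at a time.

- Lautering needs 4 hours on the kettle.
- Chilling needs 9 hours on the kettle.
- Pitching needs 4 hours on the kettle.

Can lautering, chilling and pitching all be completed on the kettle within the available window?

Running back to back, the jobs need 4 + 9 + 4 = 17 hours on the kettle.
Since 17 > 16, they cannot all fit.

No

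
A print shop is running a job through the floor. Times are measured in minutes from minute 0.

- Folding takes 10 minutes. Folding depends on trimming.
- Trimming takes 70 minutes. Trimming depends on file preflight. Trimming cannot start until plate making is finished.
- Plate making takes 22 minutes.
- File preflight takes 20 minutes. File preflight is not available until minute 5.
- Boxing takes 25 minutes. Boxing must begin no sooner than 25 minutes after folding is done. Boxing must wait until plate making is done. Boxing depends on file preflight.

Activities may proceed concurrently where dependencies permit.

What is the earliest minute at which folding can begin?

Plate making can start immediately at minute 0; it finishes at minute 22.
After its own release at minute 5, file preflight can start at minute 5 and finishes at minute 25.
For trimming: file preflight (finishes minute 25); plate making (finishes minute 22). Taking the maximum gives a start of minute 25, and it finishes at 25 + 70 = minute 95.
Folding waits on trimming (finishes minute 95), so the earliest it can start is minute 95.

95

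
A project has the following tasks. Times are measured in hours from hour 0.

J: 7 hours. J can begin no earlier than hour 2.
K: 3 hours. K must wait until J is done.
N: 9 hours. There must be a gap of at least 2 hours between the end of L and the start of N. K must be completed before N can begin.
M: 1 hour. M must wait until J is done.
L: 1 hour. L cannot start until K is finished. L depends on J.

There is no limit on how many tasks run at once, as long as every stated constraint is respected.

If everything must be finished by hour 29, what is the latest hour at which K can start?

14

N must finish by hour 29; it takes 9 hours, so it must start by 29 − 9 = hour 20.
Since N (must start by hour 20, minus 2-hour gap → hour 18) depends on it, L must finish by hour 18. Backing off its 1-hour duration gives a latest start of hour 17.
K must finish in time for L (must start by hour 17); N (must start by hour 20). The tightest is hour 17, so K must start by 17 − 3 = hour 14.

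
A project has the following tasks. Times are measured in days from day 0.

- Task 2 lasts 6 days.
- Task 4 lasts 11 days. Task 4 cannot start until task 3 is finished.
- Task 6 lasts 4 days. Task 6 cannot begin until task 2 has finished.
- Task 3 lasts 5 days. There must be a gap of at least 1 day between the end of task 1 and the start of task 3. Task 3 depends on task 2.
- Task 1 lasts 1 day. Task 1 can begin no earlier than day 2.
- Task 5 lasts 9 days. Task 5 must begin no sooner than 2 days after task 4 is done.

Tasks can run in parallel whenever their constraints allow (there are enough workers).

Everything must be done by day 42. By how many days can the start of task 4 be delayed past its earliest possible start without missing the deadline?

9

Task 2 has no prerequisites, so it starts at day 0 and finishes at day 6.
Task 1 cannot begin until its own release at day 2. It runs from day 2 to 2 + 1 = day 3.
Task 3 has to wait for task 1 (finishes day 3, plus 1-day gap → day 4); task 2 (finishes day 6). The latest of these is day 6, so task 3 runs day 6 to 6 + 5 = day 11.
Task 4 cannot begin until task 3 (finishes day 11). It runs from day 11 to 11 + 11 = day 22.

Working backward from the deadline:
Task 5 has no dependents, so it just needs to finish by day 42. Starting by 42 − 9 = day 33 achieves that.
Task 4 has to be done before task 5 (must start by day 33, minus 2-day gap → day 31). That means finishing by day 31, i.e. starting by 31 − 11 = day 20.
So task 4 can start as early as day 11 and as late as day 20, giving 20 − 11 = 9 days of slack.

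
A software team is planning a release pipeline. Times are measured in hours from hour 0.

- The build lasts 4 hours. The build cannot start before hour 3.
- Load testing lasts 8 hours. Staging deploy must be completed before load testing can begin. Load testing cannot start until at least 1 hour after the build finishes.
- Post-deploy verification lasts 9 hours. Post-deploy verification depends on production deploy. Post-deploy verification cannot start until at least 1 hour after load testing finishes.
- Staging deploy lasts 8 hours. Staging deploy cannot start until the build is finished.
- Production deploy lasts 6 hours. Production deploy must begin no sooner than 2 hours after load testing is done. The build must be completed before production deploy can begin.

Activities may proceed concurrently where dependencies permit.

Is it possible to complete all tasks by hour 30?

No

After its own release at hour 3, the build can start at hour 3 and finishes at hour 7.
After the build (finishes hour 7), staging deploy can start at hour 7 and finishes at hour 15.
Load testing cannot start until staging deploy (finishes hour 15); the build (finishes hour 7, plus 1-hour gap → hour 8). The controlling bound is hour 15, so load testing finishes at 15 + 8 = hour 23.
Production deploy cannot start until load testing (finishes hour 23, plus 2-hour gap → hour 25); the build (finishes hour 7). The controlling bound is hour 25, so production deploy finishes at 25 + 6 = hour 31.
Post-deploy verification needs all of production deploy (finishes hour 31); load testing (finishes hour 23, plus 1-hour gap → hour 24). That puts its earliest start at hour 31; it finishes at 31 + 9 = hour 40.
The earliest everything can be done is hour 40, which is after the deadline of 30, so it is not possible.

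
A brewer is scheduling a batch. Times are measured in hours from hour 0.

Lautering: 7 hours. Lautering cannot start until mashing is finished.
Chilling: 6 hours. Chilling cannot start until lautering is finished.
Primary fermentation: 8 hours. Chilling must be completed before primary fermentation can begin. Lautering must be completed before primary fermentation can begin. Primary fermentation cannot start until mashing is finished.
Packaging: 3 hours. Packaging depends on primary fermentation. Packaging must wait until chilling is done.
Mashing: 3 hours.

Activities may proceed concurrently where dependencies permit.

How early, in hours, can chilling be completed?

Mashing can start immediately at hour 0; it finishes at hour 3.
After mashing (finishes hour 3), lautering can start at hour 3 and finishes at hour 10.
After lautering (finishes hour 10), chilling can start at hour 10 and finishes at hour 16.

16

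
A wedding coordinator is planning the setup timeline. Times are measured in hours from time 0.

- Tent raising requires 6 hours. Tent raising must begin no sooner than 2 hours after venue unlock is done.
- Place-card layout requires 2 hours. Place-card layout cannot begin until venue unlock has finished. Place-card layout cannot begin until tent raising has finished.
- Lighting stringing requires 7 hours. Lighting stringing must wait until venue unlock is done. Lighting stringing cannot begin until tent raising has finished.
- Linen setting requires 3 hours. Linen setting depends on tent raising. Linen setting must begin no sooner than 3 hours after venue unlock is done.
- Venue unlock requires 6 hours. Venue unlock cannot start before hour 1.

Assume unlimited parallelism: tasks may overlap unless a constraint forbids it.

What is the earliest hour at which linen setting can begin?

After its own release at hour 1, venue unlock can start at hour 1 and finishes at hour 7.
After venue unlock (finishes hour 7, plus 2-hour gap → hour 9), tent raising can start at hour 9 and finishes at hour 15.
Linen setting waits on tent raising (finishes hour 15); venue unlock (finishes hour 7, plus 3-hour gap → hour 10). The latest of these is hour 15, which is the earliest linen setting can start.

15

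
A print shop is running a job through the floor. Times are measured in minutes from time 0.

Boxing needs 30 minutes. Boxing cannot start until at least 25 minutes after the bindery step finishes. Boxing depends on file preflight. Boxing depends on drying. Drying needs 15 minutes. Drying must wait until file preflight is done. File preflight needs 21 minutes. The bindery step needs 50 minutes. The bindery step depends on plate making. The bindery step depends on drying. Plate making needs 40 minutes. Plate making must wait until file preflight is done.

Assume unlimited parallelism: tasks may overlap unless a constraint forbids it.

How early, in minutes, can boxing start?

File preflight can start immediately at minute 0; it finishes at minute 21.
After file preflight (finishes minute 21), drying can start at minute 21 and finishes at minute 36.
Plate making waits on file preflight (finishes minute 21), so it starts at minute 21 and finishes at 21 + 40 = minute 61.
For the bindery step: plate making (finishes minute 61); drying (finishes minute 36). Taking the maximum gives a start of minute 61, and it finishes at 61 + 50 = minute 111.
Boxing waits on the bindery step (finishes minute 111, plus 25-minute gap → minute 136); file preflight (finishes minute 21); drying (finishes minute 36). The latest of these is minute 136, which is the earliest boxing can start.

136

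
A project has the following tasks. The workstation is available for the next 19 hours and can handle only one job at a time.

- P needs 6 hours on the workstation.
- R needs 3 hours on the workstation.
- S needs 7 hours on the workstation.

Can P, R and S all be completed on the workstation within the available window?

Running back to back, the jobs need 6 + 3 + 7 = 16 hours on the workstation.
Since 16 ≤ 19, they fit within the window.

Yes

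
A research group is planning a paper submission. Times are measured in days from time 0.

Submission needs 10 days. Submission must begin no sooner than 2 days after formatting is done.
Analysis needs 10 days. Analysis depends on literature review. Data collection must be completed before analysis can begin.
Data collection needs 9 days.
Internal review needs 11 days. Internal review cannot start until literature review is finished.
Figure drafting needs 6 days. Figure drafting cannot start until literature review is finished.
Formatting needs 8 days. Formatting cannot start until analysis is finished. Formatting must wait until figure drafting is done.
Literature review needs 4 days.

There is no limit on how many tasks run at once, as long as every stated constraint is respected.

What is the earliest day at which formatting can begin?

19

Data collection can start immediately at day 0; it finishes at day 9.
Literature review can start immediately at day 0; it finishes at day 4.
Figure drafting waits on literature review (finishes day 4), so it starts at day 4 and finishes at 4 + 6 = day 10.
Analysis needs all of literature review (finishes day 4); data collection (finishes day 9). That puts its earliest start at day 9; it finishes at 9 + 10 = day 19.
Formatting waits on analysis (finishes day 19); figure drafting (finishes day 10). The latest of these is day 19, which is the earliest formatting can start.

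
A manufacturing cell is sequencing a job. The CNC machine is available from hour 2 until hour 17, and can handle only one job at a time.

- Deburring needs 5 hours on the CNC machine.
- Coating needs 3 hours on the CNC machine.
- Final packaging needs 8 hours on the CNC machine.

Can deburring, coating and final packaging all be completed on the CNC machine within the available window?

No

The CNC machine window is 17 − 2 = 15 hours.
Running back to back, the jobs need 5 + 3 + 8 = 16 hours on the CNC machine.
Since 16 > 15, they cannot all fit.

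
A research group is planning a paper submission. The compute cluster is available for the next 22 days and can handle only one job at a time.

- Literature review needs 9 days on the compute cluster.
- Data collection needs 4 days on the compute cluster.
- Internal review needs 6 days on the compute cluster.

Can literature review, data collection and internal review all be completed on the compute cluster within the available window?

Yes

Running back to back, the jobs need 9 + 4 + 6 = 19 days on the compute cluster.
Since 19 ≤ 22, they fit within the window.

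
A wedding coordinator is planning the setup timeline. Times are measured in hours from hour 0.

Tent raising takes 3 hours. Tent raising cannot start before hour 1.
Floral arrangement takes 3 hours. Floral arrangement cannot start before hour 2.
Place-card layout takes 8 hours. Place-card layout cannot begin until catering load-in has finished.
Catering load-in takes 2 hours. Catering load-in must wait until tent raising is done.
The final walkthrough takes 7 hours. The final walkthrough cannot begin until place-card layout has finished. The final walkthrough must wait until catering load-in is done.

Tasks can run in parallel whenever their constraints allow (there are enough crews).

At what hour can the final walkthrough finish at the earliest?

21

Tent raising cannot begin until its own release at hour 1. It runs from hour 1 to 1 + 3 = hour 4.
After tent raising (finishes hour 4), catering load-in can start at hour 4 and finishes at hour 6.
After catering load-in (finishes hour 6), place-card layout can start at hour 6 and finishes at hour 14.
For the final walkthrough: place-card layout (finishes hour 14); catering load-in (finishes hour 6). Taking the maximum gives a start of hour 14, and it finishes at 14 + 7 = hour 21.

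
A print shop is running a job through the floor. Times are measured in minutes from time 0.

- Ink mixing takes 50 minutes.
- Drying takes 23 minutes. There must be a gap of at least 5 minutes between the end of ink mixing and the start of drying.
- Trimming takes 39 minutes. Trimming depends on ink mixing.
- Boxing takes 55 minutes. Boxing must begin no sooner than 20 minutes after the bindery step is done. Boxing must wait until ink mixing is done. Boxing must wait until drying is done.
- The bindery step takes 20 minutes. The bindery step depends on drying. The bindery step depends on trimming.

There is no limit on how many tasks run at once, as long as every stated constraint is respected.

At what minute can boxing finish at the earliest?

184

Ink mixing can start immediately at minute 0; it finishes at minute 50.
Trimming waits on ink mixing (finishes minute 50), so it starts at minute 50 and finishes at 50 + 39 = minute 89.
Drying waits on ink mixing (finishes minute 50, plus 5-minute gap → minute 55), so it starts at minute 55 and finishes at 55 + 23 = minute 78.
For the bindery step: drying (finishes minute 78); trimming (finishes minute 89). Taking the maximum gives a start of minute 89, and it finishes at 89 + 20 = minute 109.
Boxing has to wait for the bindery step (finishes minute 109, plus 20-minute gap → minute 129); ink mixing (finishes minute 50); drying (finishes minute 78). The latest of these is minute 129, so boxing runs minute 129 to 129 + 55 = minute 184.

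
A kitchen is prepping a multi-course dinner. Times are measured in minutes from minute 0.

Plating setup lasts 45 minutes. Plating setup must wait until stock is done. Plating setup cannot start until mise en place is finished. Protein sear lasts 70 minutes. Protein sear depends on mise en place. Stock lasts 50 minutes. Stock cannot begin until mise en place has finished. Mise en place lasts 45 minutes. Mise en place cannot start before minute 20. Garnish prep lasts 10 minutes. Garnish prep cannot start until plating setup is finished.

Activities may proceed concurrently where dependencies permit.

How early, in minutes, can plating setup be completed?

160

After its own release at minute 20, mise en place can start at minute 20 and finishes at minute 65.
After mise en place (finishes minute 65), stock can start at minute 65 and finishes at minute 115.
Plating setup needs all of stock (finishes minute 115); mise en place (finishes minute 65). That puts its earliest start at minute 115; it finishes at 115 + 45 = minute 160.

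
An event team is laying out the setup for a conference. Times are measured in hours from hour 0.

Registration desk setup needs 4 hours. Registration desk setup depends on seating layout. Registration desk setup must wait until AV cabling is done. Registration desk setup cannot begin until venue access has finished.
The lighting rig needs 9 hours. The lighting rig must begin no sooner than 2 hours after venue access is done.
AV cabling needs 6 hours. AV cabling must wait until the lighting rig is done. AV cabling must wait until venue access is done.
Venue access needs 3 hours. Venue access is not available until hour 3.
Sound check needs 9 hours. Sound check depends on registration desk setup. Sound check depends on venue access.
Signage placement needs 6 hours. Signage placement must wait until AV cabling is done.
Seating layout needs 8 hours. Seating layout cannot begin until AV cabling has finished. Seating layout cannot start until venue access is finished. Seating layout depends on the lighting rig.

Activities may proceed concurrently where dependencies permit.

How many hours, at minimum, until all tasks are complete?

44

Venue access waits on its own release at hour 3, so it starts at hour 3 and finishes at 3 + 3 = hour 6.
The lighting rig waits on venue access (finishes hour 6, plus 2-hour gap → hour 8), so it starts at hour 8 and finishes at 8 + 9 = hour 17.
AV cabling needs all of the lighting rig (finishes hour 17); venue access (finishes hour 6). That puts its earliest start at hour 17; it finishes at 17 + 6 = hour 23.
Signage placement cannot begin until AV cabling (finishes hour 23). It runs from hour 23 to 23 + 6 = hour 29.
Seating layout needs all of AV cabling (finishes hour 23); venue access (finishes hour 6); the lighting rig (finishes hour 17). That puts its earliest start at hour 23; it finishes at 23 + 8 = hour 31.
Registration desk setup needs all of seating layout (finishes hour 31); AV cabling (finishes hour 23); venue access (finishes hour 6). That puts its earliest start at hour 31; it finishes at 31 + 4 = hour 35.
Sound check cannot start until registration desk setup (finishes hour 35); venue access (finishes hour 6). The controlling bound is hour 35, so sound check finishes at 35 + 9 = hour 44.
All tasks are finished once the last one completes. Finish times: Venue access at 6, The lighting rig at 17, AV cabling at 23, Seating layout at 31, Registration desk setup at 35, Signage placement at 29, Sound check at 44. The latest is hour 44.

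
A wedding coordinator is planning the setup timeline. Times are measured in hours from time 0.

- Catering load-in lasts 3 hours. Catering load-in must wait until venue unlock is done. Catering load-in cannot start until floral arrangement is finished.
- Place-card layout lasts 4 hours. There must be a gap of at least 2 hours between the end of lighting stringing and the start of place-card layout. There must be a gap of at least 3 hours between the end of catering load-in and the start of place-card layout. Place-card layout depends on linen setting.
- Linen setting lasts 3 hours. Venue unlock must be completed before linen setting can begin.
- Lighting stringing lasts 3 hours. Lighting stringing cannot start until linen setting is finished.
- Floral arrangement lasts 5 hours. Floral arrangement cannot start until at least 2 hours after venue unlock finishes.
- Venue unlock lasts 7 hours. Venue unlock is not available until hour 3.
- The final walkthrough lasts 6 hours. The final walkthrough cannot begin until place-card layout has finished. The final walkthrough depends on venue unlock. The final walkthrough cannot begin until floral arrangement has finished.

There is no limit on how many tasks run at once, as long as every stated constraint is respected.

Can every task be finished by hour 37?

Yes

After its own release at hour 3, venue unlock can start at hour 3 and finishes at hour 10.
After venue unlock (finishes hour 10, plus 2-hour gap → hour 12), floral arrangement can start at hour 12 and finishes at hour 17.
Catering load-in cannot start until venue unlock (finishes hour 10); floral arrangement (finishes hour 17). The controlling bound is hour 17, so catering load-in finishes at 17 + 3 = hour 20.
Linen setting cannot begin until venue unlock (finishes hour 10). It runs from hour 10 to 10 + 3 = hour 13.
Lighting stringing cannot begin until linen setting (finishes hour 13). It runs from hour 13 to 13 + 3 = hour 16.
Place-card layout needs all of lighting stringing (finishes hour 16, plus 2-hour gap → hour 18); catering load-in (finishes hour 20, plus 3-hour gap → hour 23); linen setting (finishes hour 13). That puts its earliest start at hour 23; it finishes at 23 + 4 = hour 27.
For the final walkthrough: place-card layout (finishes hour 27); venue unlock (finishes hour 10); floral arrangement (finishes hour 17). Taking the maximum gives a start of hour 27, and it finishes at 27 + 6 = hour 33.
Every task is finished by hour 33, which is no later than the deadline of 37, so the schedule is feasible.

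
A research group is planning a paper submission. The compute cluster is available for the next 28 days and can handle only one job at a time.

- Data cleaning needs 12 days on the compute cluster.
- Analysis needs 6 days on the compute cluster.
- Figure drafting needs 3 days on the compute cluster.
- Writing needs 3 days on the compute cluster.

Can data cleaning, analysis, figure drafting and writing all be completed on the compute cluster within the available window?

Running back to back, the jobs need 12 + 6 + 3 + 3 = 24 days on the compute cluster.
Since 24 ≤ 28, they fit within the window.

Yes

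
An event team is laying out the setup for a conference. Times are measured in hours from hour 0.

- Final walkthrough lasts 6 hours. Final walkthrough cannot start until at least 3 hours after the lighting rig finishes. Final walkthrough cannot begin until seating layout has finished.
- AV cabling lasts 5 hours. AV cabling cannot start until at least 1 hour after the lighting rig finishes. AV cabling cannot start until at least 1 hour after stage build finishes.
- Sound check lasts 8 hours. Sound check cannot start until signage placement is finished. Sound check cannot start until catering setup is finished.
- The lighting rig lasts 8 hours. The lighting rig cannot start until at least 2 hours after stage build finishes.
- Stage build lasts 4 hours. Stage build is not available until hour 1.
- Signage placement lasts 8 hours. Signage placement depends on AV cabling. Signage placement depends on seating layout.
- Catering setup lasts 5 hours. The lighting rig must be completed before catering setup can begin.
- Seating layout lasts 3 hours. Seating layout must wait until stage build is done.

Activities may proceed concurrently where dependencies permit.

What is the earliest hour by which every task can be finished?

37

After its own release at hour 1, stage build can start at hour 1 and finishes at hour 5.
Seating layout waits on stage build (finishes hour 5), so it starts at hour 5 and finishes at 5 + 3 = hour 8.
After stage build (finishes hour 5, plus 2-hour gap → hour 7), the lighting rig can start at hour 7 and finishes at hour 15.
For final walkthrough: the lighting rig (finishes hour 15, plus 3-hour gap → hour 18); seating layout (finishes hour 8). Taking the maximum gives a start of hour 18, and it finishes at 18 + 6 = hour 24.
Catering setup waits on the lighting rig (finishes hour 15), so it starts at hour 15 and finishes at 15 + 5 = hour 20.
AV cabling needs all of the lighting rig (finishes hour 15, plus 1-hour gap → hour 16); stage build (finishes hour 5, plus 1-hour gap → hour 6). That puts its earliest start at hour 16; it finishes at 16 + 5 = hour 21.
Signage placement needs all of AV cabling (finishes hour 21); seating layout (finishes hour 8). That puts its earliest start at hour 21; it finishes at 21 + 8 = hour 29.
Sound check has to wait for signage placement (finishes hour 29); catering setup (finishes hour 20). The latest of these is hour 29, so sound check runs hour 29 to 29 + 8 = hour 37.
All tasks are finished once the last one completes. Finish times: Stage build at 5, The lighting rig at 15, AV cabling at 21, Seating layout at 8, Signage placement at 29, Catering setup at 20, Sound check at 37, Final walkthrough at 24. The latest is hour 37.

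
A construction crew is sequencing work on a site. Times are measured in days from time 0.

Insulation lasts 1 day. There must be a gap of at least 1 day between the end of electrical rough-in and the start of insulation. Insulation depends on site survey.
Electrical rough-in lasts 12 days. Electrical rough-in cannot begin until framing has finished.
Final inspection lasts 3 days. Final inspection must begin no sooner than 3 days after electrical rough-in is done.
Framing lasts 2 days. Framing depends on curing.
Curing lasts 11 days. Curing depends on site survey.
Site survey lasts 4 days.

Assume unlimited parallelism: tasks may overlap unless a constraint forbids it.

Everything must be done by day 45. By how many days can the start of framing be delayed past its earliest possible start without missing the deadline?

10

Site survey has no prerequisites, so it starts at day 0 and finishes at day 4.
Curing cannot begin until site survey (finishes day 4). It runs from day 4 to 4 + 11 = day 15.
Framing waits on curing (finishes day 15), so it starts at day 15 and finishes at 15 + 2 = day 17.

Working backward from the deadline:
Insulation has no dependents, so it just needs to finish by day 45. Starting by 45 − 1 = day 44 achieves that.
Final inspection has no dependents, so it just needs to finish by day 45. Starting by 45 − 3 = day 42 achieves that.
Electrical rough-in must finish in time for insulation (must start by day 44, minus 1-day gap → day 43); final inspection (must start by day 42, minus 3-day gap → day 39). The tightest is day 39, so electrical rough-in must start by 39 − 12 = day 27.
Framing must finish before electrical rough-in (must start by day 27). With a 2-day duration, framing must start by 27 − 2 = day 25.
So framing can start as early as day 15 and as late as day 25, giving 25 − 15 = 10 days of slack.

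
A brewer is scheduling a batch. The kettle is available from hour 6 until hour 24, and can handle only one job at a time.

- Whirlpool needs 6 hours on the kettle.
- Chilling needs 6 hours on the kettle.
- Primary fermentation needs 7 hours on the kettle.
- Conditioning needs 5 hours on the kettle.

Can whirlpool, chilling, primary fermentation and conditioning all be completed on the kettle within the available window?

No

The kettle window is 24 − 6 = 18 hours.
Running back to back, the jobs need 6 + 6 + 7 + 5 = 24 hours on the kettle.
Since 24 > 18, they cannot all fit.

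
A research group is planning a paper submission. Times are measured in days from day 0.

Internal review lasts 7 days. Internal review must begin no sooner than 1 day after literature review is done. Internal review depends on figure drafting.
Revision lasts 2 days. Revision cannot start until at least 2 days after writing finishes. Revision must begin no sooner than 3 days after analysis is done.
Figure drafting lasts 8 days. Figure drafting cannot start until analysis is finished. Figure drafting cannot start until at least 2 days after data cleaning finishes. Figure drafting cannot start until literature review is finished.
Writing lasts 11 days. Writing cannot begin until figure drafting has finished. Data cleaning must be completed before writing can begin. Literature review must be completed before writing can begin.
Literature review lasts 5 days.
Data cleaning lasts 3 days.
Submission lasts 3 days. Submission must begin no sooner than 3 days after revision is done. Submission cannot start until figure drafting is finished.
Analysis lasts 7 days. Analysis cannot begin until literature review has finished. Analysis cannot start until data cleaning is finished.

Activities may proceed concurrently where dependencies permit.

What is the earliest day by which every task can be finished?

Nothing blocks data cleaning, so it runs from day 0 to day 3.
Nothing blocks literature review, so it runs from day 0 to day 5.
For analysis: literature review (finishes day 5); data cleaning (finishes day 3). Taking the maximum gives a start of day 5, and it finishes at 5 + 7 = day 12.
Figure drafting needs all of analysis (finishes day 12); data cleaning (finishes day 3, plus 2-day gap → day 5); literature review (finishes day 5). That puts its earliest start at day 12; it finishes at 12 + 8 = day 20.
Internal review cannot start until literature review (finishes day 5, plus 1-day gap → day 6); figure drafting (finishes day 20). The controlling bound is day 20, so internal review finishes at 20 + 7 = day 27.
Writing needs all of figure drafting (finishes day 20); data cleaning (finishes day 3); literature review (finishes day 5). That puts its earliest start at day 20; it finishes at 20 + 11 = day 31.
For revision: writing (finishes day 31, plus 2-day gap → day 33); analysis (finishes day 12, plus 3-day gap → day 15). Taking the maximum gives a start of day 33, and it finishes at 33 + 2 = day 35.
Submission has to wait for revision (finishes day 35, plus 3-day gap → day 38); figure drafting (finishes day 20). The latest of these is day 38, so submission runs day 38 to 38 + 3 = day 41.
All tasks are finished once the last one completes. Finish times: Literature review at 5, Data cleaning at 3, Analysis at 12, Figure drafting at 20, Writing at 31, Internal review at 27, Revision at 35, Submission at 41. The latest is day 41.

41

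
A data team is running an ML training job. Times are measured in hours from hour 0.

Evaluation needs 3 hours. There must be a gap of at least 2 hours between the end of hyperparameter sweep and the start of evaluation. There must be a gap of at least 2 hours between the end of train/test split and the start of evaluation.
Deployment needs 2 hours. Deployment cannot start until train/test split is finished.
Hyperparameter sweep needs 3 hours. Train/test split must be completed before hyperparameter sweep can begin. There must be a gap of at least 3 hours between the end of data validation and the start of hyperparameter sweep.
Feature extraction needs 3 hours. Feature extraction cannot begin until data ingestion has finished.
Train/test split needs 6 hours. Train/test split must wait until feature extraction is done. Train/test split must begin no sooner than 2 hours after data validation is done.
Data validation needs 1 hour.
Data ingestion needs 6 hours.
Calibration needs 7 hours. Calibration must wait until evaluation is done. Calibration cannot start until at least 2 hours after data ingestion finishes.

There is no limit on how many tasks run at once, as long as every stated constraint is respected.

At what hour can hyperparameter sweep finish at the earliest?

Data validation can start immediately at hour 0; it finishes at hour 1.
Data ingestion has no prerequisites, so it starts at hour 0 and finishes at hour 6.
After data ingestion (finishes hour 6), feature extraction can start at hour 6 and finishes at hour 9.
Train/test split cannot start until feature extraction (finishes hour 9); data validation (finishes hour 1, plus 2-hour gap → hour 3). The controlling bound is hour 9, so train/test split finishes at 9 + 6 = hour 15.
For hyperparameter sweep: train/test split (finishes hour 15); data validation (finishes hour 1, plus 3-hour gap → hour 4). Taking the maximum gives a start of hour 15, and it finishes at 15 + 3 = hour 18.

18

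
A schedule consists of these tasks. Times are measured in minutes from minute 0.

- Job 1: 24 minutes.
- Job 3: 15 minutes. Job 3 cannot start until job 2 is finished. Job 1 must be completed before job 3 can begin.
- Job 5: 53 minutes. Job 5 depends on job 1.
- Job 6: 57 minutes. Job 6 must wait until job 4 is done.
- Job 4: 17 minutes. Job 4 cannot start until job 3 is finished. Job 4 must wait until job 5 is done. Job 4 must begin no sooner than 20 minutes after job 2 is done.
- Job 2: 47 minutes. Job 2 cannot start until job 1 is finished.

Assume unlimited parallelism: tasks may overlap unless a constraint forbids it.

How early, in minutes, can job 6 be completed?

165

Job 1 can start immediately at minute 0; it finishes at minute 24.
After job 1 (finishes minute 24), job 5 can start at minute 24 and finishes at minute 77.
After job 1 (finishes minute 24), job 2 can start at minute 24 and finishes at minute 71.
Job 3 has to wait for job 2 (finishes minute 71); job 1 (finishes minute 24). The latest of these is minute 71, so job 3 runs minute 71 to 71 + 15 = minute 86.
Job 4 needs all of job 3 (finishes minute 86); job 5 (finishes minute 77); job 2 (finishes minute 71, plus 20-minute gap → minute 91). That puts its earliest start at minute 91; it finishes at 91 + 17 = minute 108.
Job 6 waits on job 4 (finishes minute 108), so it starts at minute 108 and finishes at 108 + 57 = minute 165.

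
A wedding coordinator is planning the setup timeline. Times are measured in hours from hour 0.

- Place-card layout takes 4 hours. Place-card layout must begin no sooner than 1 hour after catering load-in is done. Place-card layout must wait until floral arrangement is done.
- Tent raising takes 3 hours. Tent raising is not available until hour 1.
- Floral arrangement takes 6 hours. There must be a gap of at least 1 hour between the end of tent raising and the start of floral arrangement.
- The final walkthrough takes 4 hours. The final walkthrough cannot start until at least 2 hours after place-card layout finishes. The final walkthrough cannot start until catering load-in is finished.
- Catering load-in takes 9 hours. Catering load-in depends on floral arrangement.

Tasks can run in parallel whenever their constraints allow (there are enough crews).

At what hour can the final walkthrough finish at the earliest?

31

Tent raising cannot begin until its own release at hour 1. It runs from hour 1 to 1 + 3 = hour 4.
Floral arrangement cannot begin until tent raising (finishes hour 4, plus 1-hour gap → hour 5). It runs from hour 5 to 5 + 6 = hour 11.
After floral arrangement (finishes hour 11), catering load-in can start at hour 11 and finishes at hour 20.
Place-card layout has to wait for catering load-in (finishes hour 20, plus 1-hour gap → hour 21); floral arrangement (finishes hour 11). The latest of these is hour 21, so place-card layout runs hour 21 to 21 + 4 = hour 25.
For the final walkthrough: place-card layout (finishes hour 25, plus 2-hour gap → hour 27); catering load-in (finishes hour 20). Taking the maximum gives a start of hour 27, and it finishes at 27 + 4 = hour 31.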